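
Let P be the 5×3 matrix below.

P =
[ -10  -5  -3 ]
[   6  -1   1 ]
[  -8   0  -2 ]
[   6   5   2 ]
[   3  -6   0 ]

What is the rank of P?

Row reduce to echelon form.
R2 ← R2 + (3/5)·R1: [0, -4, -4/5]
R3 ← R3 − (4/5)·R1: [0, 4, 2/5]
R4 ← R4 + (3/5)·R1: [0, 2, 1/5]
R5 ← R5 + (3/10)·R1: [0, -15/2, -9/10]
R3 ← R3 + R2: [0, 0, -2/5]
R4 ← R4 + (1/2)·R2: [0, 0, -1/5]
R5 ← R5 − (15/8)·R2: [0, 0, 3/5]
R4 ← R4 − (1/2)·R3: [0, 0, 0]
R5 ← R5 + (3/2)·R3: [0, 0, 0]
Echelon form has 3 nonzero rows, so rank(P) = 3.

3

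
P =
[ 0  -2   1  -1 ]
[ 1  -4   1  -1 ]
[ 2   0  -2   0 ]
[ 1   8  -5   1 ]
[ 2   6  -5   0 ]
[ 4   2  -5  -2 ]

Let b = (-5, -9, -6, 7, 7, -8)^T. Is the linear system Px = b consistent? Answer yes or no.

Row reduce the augmented matrix [P | b].
Swap R1 ↔ R2
R3 ← R3 − (2)·R1: [0, 8, -4, 2, 12]
R4 ← R4 − R1: [0, 12, -6, 2, 16]
R5 ← R5 − (2)·R1: [0, 14, -7, 2, 25]
R6 ← R6 − (4)·R1: [0, 18, -9, 2, 28]
R3 ← R3 + (4)·R2: [0, 0, 0, -2, -8]
R4 ← R4 + (6)·R2: [0, 0, 0, -4, -14]
R5 ← R5 + (7)·R2: [0, 0, 0, -5, -10]
R6 ← R6 + (9)·R2: [0, 0, 0, -7, -17]
R4 ← R4 − (2)·R3: [0, 0, 0, 0, 2]
R5 ← R5 − (5/2)·R3: [0, 0, 0, 0, 10]
R6 ← R6 − (7/2)·R3: [0, 0, 0, 0, 11]
R5 ← R5 − (5)·R4: [0, 0, 0, 0, 0]
R6 ← R6 − (11/2)·R4: [0, 0, 0, 0, 0]
The echelon form has 4 nonzero rows; the last pivot sits in the augmented column, so rank(P) = 3 but rank([P|b]) = 4.
Since the ranks differ, the system is inconsistent.

no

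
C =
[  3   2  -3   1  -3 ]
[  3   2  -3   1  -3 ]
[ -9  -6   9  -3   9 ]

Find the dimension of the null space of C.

4

Row reduce to echelon form.
R2 ← R2 − R1: [0, 0, 0, 0, 0]
R3 ← R3 + (3)·R1: [0, 0, 0, 0, 0]
1 nonzero row, so rank(C) = 1.
C has 5 columns; by rank–nullity, nullity = 5 − 1 = 4.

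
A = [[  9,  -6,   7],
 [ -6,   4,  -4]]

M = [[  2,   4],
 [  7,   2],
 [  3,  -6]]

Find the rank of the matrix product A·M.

First compute AM:
[[ -3, -18],
 [  4,   8]]
Now row reduce the product.
R2 ← R2 + (4/3)·R1: [0, -16]
2 nonzero rows, so rank(AM) = 2.

2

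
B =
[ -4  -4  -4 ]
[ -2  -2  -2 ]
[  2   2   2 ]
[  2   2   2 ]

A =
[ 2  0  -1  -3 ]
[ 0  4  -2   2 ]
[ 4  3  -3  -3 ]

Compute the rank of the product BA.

First compute BA:
[[-24, -28,  24,  16],
 [-12, -14,  12,   8],
 [ 12,  14, -12,  -8],
 [ 12,  14, -12,  -8]]
Now row reduce the product.
R2 ← R2 − (1/2)·R1: [0, 0, 0, 0]
R3 ← R3 + (1/2)·R1: [0, 0, 0, 0]
R4 ← R4 + (1/2)·R1: [0, 0, 0, 0]
1 nonzero row, so rank(BA) = 1.

1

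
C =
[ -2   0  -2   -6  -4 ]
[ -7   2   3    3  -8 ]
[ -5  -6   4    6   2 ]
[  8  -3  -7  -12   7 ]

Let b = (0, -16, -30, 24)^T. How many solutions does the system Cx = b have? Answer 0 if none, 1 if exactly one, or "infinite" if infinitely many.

infinite

Row reduce the augmented matrix [C | b].
R2 ← R2 − (7/2)·R1: [0, 2, 10, 24, 6, -16]
R3 ← R3 − (5/2)·R1: [0, -6, 9, 21, 12, -30]
R4 ← R4 + (4)·R1: [0, -3, -15, -36, -9, 24]
R3 ← R3 + (3)·R2: [0, 0, 39, 93, 30, -78]
R4 ← R4 + (3/2)·R2: [0, 0, 0, 0, 0, 0]
The echelon form has 3 nonzero rows, and every pivot lies in the first 5 columns, so rank(C) = rank([C|b]) = 3.
The system is consistent.
rank = 3 < 5 unknowns, so there are infinitely many solutions.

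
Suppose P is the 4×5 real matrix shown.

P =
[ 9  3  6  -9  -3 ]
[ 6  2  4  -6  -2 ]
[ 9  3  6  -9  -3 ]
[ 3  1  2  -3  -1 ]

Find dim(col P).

Row reduce to echelon form.
R2 ← R2 − (2/3)·R1: [0, 0, 0, 0, 0]
R3 ← R3 − R1: [0, 0, 0, 0, 0]
R4 ← R4 − (1/3)·R1: [0, 0, 0, 0, 0]
Echelon form has 1 nonzero row, so rank(P) = 1.
The column space has dimension equal to the rank: 1.

1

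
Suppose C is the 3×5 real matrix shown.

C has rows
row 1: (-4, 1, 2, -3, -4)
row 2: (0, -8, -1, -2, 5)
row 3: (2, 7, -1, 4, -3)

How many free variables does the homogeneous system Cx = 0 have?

Row reduce to echelon form.
R3 ← R3 + (1/2)·R1: [0, 15/2, 0, 5/2, -5]
R3 ← R3 + (15/16)·R2: [0, 0, -15/16, 5/8, -5/16]
3 nonzero rows, so rank(C) = 3.
C has 5 columns; by rank–nullity, nullity = 5 − 3 = 2.

2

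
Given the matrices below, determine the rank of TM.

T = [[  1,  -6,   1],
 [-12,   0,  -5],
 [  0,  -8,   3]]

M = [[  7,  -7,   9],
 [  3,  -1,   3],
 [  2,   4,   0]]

First compute TM:
[[ -9,   3,  -9],
 [-94,  64, -108],
 [-18,  20, -24]]
Now row reduce the product.
R2 ← R2 − (94/9)·R1: [0, 98/3, -14]
R3 ← R3 − (2)·R1: [0, 14, -6]
R3 ← R3 − (3/7)·R2: [0, 0, 0]
2 nonzero rows, so rank(TM) = 2.

2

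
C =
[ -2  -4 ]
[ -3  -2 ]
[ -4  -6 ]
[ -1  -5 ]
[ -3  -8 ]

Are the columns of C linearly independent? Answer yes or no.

Row reduce C to echelon form.
R2 ← R2 − (3/2)·R1: [0, 4]
R3 ← R3 − (2)·R1: [0, 2]
R4 ← R4 − (1/2)·R1: [0, -3]
R5 ← R5 − (3/2)·R1: [0, -2]
R3 ← R3 − (1/2)·R2: [0, 0]
R4 ← R4 + (3/4)·R2: [0, 0]
R5 ← R5 + (1/2)·R2: [0, 0]
2 pivots among 2 columns.
Every column is a pivot column, so the columns are linearly independent.

yes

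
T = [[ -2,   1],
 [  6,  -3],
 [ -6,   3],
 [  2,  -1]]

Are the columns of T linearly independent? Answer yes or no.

no

Row reduce T to echelon form.
R2 ← R2 + (3)·R1: [0, 0]
R3 ← R3 − (3)·R1: [0, 0]
R4 ← R4 + R1: [0, 0]
1 pivot among 2 columns.
Only 1 < 2 pivot columns, so the columns are linearly dependent.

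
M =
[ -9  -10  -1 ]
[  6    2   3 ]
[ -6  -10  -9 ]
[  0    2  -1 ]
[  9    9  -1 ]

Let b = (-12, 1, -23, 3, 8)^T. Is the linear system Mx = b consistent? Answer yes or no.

yes

Row reduce the augmented matrix [M | b].
R2 ← R2 + (2/3)·R1: [0, -14/3, 7/3, -7]
R3 ← R3 − (2/3)·R1: [0, -10/3, -25/3, -15]
R5 ← R5 + R1: [0, -1, -2, -4]
R3 ← R3 − (5/7)·R2: [0, 0, -10, -10]
R4 ← R4 + (3/7)·R2: [0, 0, 0, 0]
R5 ← R5 − (3/14)·R2: [0, 0, -5/2, -5/2]
R5 ← R5 − (1/4)·R3: [0, 0, 0, 0]
The echelon form has 3 nonzero rows, and every pivot lies in the first 3 columns, so rank(M) = rank([M|b]) = 3.
The system is consistent.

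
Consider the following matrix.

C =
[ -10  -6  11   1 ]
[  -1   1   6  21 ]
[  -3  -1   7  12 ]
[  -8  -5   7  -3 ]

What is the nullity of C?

1

Row reduce to echelon form.
R2 ← R2 − (1/10)·R1: [0, 8/5, 49/10, 209/10]
R3 ← R3 − (3/10)·R1: [0, 4/5, 37/10, 117/10]
R4 ← R4 − (4/5)·R1: [0, -1/5, -9/5, -19/5]
R3 ← R3 − (1/2)·R2: [0, 0, 5/4, 5/4]
R4 ← R4 + (1/8)·R2: [0, 0, -19/16, -19/16]
R4 ← R4 + (19/20)·R3: [0, 0, 0, 0]
3 nonzero rows, so rank(C) = 3.
C has 4 columns; by rank–nullity, nullity = 4 − 3 = 1.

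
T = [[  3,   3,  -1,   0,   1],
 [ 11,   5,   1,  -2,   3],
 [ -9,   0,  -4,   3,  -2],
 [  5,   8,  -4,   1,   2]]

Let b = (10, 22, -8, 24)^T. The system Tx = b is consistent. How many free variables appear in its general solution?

Row reduce the augmented matrix [T | b].
R2 ← R2 − (11/3)·R1: [0, -6, 14/3, -2, -2/3, -44/3]
R3 ← R3 + (3)·R1: [0, 9, -7, 3, 1, 22]
R4 ← R4 − (5/3)·R1: [0, 3, -7/3, 1, 1/3, 22/3]
R3 ← R3 + (3/2)·R2: [0, 0, 0, 0, 0, 0]
R4 ← R4 + (1/2)·R2: [0, 0, 0, 0, 0, 0]
The echelon form has 2 nonzero rows, and every pivot lies in the first 5 columns, so rank(T) = rank([T|b]) = 2.
The system is consistent.
Free variables = (unknowns) − (rank) = 5 − 2 = 3.

3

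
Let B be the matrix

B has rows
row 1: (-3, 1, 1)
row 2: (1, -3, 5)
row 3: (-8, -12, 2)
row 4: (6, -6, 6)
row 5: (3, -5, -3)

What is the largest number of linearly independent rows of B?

Row reduce to echelon form.
R2 ← R2 + (1/3)·R1: [0, -8/3, 16/3]
R3 ← R3 − (8/3)·R1: [0, -44/3, -2/3]
R4 ← R4 + (2)·R1: [0, -4, 8]
R5 ← R5 + R1: [0, -4, -2]
R3 ← R3 − (11/2)·R2: [0, 0, -30]
R4 ← R4 − (3/2)·R2: [0, 0, 0]
R5 ← R5 − (3/2)·R2: [0, 0, -10]
R5 ← R5 − (1/3)·R3: [0, 0, 0]
Echelon form has 3 nonzero rows, so rank(B) = 3.
The rank gives the maximum number of linearly independent rows: 3.

3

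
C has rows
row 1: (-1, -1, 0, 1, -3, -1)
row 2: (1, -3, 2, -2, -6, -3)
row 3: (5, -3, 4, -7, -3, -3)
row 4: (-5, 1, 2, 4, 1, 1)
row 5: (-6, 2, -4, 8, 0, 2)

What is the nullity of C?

Row reduce to echelon form.
R2 ← R2 + R1: [0, -4, 2, -1, -9, -4]
R3 ← R3 + (5)·R1: [0, -8, 4, -2, -18, -8]
R4 ← R4 − (5)·R1: [0, 6, 2, -1, 16, 6]
R5 ← R5 − (6)·R1: [0, 8, -4, 2, 18, 8]
R3 ← R3 − (2)·R2: [0, 0, 0, 0, 0, 0]
R4 ← R4 + (3/2)·R2: [0, 0, 5, -5/2, 5/2, 0]
R5 ← R5 + (2)·R2: [0, 0, 0, 0, 0, 0]
Swap R3 ↔ R4
3 nonzero rows, so rank(C) = 3.
C has 6 columns; by rank–nullity, nullity = 6 − 3 = 3.

3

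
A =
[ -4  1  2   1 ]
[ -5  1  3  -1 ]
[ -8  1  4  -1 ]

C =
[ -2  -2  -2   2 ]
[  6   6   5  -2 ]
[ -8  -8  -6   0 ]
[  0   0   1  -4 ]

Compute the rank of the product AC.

2

First compute AC:
[[ -2,  -2,   2, -14],
 [ -8,  -8,  -4,  -8],
 [-10, -10,  -4, -14]]
Now row reduce the product.
R2 ← R2 − (4)·R1: [0, 0, -12, 48]
R3 ← R3 − (5)·R1: [0, 0, -14, 56]
R3 ← R3 − (7/6)·R2: [0, 0, 0, 0]
2 nonzero rows, so rank(AC) = 2.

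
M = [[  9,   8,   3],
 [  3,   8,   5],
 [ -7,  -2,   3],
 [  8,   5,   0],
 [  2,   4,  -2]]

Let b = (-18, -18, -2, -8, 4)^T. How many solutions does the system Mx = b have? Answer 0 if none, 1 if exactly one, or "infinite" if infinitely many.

1

Row reduce the augmented matrix [M | b].
R2 ← R2 − (1/3)·R1: [0, 16/3, 4, -12]
R3 ← R3 + (7/9)·R1: [0, 38/9, 16/3, -16]
R4 ← R4 − (8/9)·R1: [0, -19/9, -8/3, 8]
R5 ← R5 − (2/9)·R1: [0, 20/9, -8/3, 8]
R3 ← R3 − (19/24)·R2: [0, 0, 13/6, -13/2]
R4 ← R4 + (19/48)·R2: [0, 0, -13/12, 13/4]
R5 ← R5 − (5/12)·R2: [0, 0, -13/3, 13]
R4 ← R4 + (1/2)·R3: [0, 0, 0, 0]
R5 ← R5 + (2)·R3: [0, 0, 0, 0]
The echelon form has 3 nonzero rows, and every pivot lies in the first 3 columns, so rank(M) = rank([M|b]) = 3.
The system is consistent.
rank = 3 = number of unknowns, so the solution is unique.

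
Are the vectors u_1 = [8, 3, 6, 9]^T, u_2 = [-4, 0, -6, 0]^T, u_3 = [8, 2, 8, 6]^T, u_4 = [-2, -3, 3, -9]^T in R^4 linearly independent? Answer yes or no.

Form the matrix with these vectors as rows and row reduce.
R2 ← R2 + (1/2)·R1: [0, 3/2, -3, 9/2]
R3 ← R3 − R1: [0, -1, 2, -3]
R4 ← R4 + (1/4)·R1: [0, -9/4, 9/2, -27/4]
R3 ← R3 + (2/3)·R2: [0, 0, 0, 0]
R4 ← R4 + (3/2)·R2: [0, 0, 0, 0]
2 nonzero rows, so the 4 vectors span a space of dimension 2.
Since 2 < 4, the vectors are linearly dependent.

no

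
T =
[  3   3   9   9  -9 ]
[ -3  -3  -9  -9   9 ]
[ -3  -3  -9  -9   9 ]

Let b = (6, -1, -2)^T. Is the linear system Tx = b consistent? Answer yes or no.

no

Row reduce the augmented matrix [T | b].
R2 ← R2 + R1: [0, 0, 0, 0, 0, 5]
R3 ← R3 + R1: [0, 0, 0, 0, 0, 4]
R3 ← R3 − (4/5)·R2: [0, 0, 0, 0, 0, 0]
The echelon form has 2 nonzero rows; the last pivot sits in the augmented column, so rank(T) = 1 but rank([T|b]) = 2.
Since the ranks differ, the system is inconsistent.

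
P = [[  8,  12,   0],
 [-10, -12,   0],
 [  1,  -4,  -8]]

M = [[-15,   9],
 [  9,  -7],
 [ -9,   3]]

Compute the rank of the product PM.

2

First compute PM:
[[-12, -12],
 [ 42,  -6],
 [ 21,  13]]
Now row reduce the product.
R2 ← R2 + (7/2)·R1: [0, -48]
R3 ← R3 + (7/4)·R1: [0, -8]
R3 ← R3 − (1/6)·R2: [0, 0]
2 nonzero rows, so rank(PM) = 2.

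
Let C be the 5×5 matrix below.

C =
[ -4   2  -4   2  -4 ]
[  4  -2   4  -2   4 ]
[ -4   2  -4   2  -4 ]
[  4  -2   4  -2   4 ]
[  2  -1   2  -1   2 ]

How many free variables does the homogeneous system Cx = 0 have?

4

Row reduce to echelon form.
R2 ← R2 + R1: [0, 0, 0, 0, 0]
R3 ← R3 − R1: [0, 0, 0, 0, 0]
R4 ← R4 + R1: [0, 0, 0, 0, 0]
R5 ← R5 + (1/2)·R1: [0, 0, 0, 0, 0]
1 nonzero row, so rank(C) = 1.
C has 5 columns; by rank–nullity, nullity = 5 − 1 = 4.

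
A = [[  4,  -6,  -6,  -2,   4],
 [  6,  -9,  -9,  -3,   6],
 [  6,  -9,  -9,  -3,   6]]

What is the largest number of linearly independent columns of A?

1

Row reduce to echelon form.
R2 ← R2 − (3/2)·R1: [0, 0, 0, 0, 0]
R3 ← R3 − (3/2)·R1: [0, 0, 0, 0, 0]
Echelon form has 1 nonzero row, so rank(A) = 1.
The rank gives the maximum number of linearly independent columns: 1.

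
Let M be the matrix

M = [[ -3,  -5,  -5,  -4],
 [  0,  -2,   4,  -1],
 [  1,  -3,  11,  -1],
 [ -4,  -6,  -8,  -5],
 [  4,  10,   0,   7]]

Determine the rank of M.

Row reduce to echelon form.
R3 ← R3 + (1/3)·R1: [0, -14/3, 28/3, -7/3]
R4 ← R4 − (4/3)·R1: [0, 2/3, -4/3, 1/3]
R5 ← R5 + (4/3)·R1: [0, 10/3, -20/3, 5/3]
R3 ← R3 − (7/3)·R2: [0, 0, 0, 0]
R4 ← R4 + (1/3)·R2: [0, 0, 0, 0]
R5 ← R5 + (5/3)·R2: [0, 0, 0, 0]
Echelon form has 2 nonzero rows, so rank(M) = 2.

2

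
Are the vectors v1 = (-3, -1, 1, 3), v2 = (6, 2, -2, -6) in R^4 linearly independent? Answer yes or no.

no

Form the matrix with these vectors as rows and row reduce.
R2 ← R2 + (2)·R1: [0, 0, 0, 0]
1 nonzero row, so the 2 vectors span a space of dimension 1.
Since 1 < 2, the vectors are linearly dependent.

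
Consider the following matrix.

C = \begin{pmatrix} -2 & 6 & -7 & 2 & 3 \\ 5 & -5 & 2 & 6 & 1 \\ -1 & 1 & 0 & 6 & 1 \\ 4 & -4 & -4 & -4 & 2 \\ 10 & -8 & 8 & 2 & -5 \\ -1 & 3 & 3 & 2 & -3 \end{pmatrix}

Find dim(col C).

Row reduce to echelon form.
R2 ← R2 + (5/2)·R1: [0, 10, -31/2, 11, 17/2]
R3 ← R3 − (1/2)·R1: [0, -2, 7/2, 5, -1/2]
R4 ← R4 + (2)·R1: [0, 8, -18, 0, 8]
R5 ← R5 + (5)·R1: [0, 22, -27, 12, 10]
R6 ← R6 − (1/2)·R1: [0, 0, 13/2, 1, -9/2]
R3 ← R3 + (1/5)·R2: [0, 0, 2/5, 36/5, 6/5]
R4 ← R4 − (4/5)·R2: [0, 0, -28/5, -44/5, 6/5]
R5 ← R5 − (11/5)·R2: [0, 0, 71/10, -61/5, -87/10]
R4 ← R4 + (14)·R3: [0, 0, 0, 92, 18]
R5 ← R5 − (71/4)·R3: [0, 0, 0, -140, -30]
R6 ← R6 − (65/4)·R3: [0, 0, 0, -116, -24]
R5 ← R5 + (35/23)·R4: [0, 0, 0, 0, -60/23]
R6 ← R6 + (29/23)·R4: [0, 0, 0, 0, -30/23]
R6 ← R6 − (1/2)·R5: [0, 0, 0, 0, 0]
Echelon form has 5 nonzero rows, so rank(C) = 5.
The column space has dimension equal to the rank: 5.

5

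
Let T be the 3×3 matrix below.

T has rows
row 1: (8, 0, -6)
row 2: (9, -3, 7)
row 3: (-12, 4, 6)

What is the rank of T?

3

Row reduce to echelon form.
R2 ← R2 − (9/8)·R1: [0, -3, 55/4]
R3 ← R3 + (3/2)·R1: [0, 4, -3]
R3 ← R3 + (4/3)·R2: [0, 0, 46/3]
Echelon form has 3 nonzero rows, so rank(T) = 3.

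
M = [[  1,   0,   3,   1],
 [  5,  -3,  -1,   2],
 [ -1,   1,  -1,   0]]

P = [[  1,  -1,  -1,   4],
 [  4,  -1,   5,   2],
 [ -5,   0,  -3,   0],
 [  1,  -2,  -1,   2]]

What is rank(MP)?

First compute MP:
[[-13,  -3, -11,   6],
 [  0,  -6, -19,  18],
 [  8,   0,   9,  -2]]
Now row reduce the product.
R3 ← R3 + (8/13)·R1: [0, -24/13, 29/13, 22/13]
R3 ← R3 − (4/13)·R2: [0, 0, 105/13, -50/13]
3 nonzero rows, so rank(MP) = 3.

3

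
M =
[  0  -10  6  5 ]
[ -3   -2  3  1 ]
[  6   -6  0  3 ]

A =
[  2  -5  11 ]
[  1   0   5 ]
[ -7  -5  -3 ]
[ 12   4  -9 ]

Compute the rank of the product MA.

2

First compute MA:
[[  8, -10, -113],
 [-17,   4, -61],
 [ 42, -18,   9]]
Now row reduce the product.
R2 ← R2 + (17/8)·R1: [0, -69/4, -2409/8]
R3 ← R3 − (21/4)·R1: [0, 69/2, 2409/4]
R3 ← R3 + (2)·R2: [0, 0, 0]
2 nonzero rows, so rank(MA) = 2.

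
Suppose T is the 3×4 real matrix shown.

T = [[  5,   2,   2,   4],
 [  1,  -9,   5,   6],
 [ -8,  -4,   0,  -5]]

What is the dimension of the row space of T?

Row reduce to echelon form.
R2 ← R2 − (1/5)·R1: [0, -47/5, 23/5, 26/5]
R3 ← R3 + (8/5)·R1: [0, -4/5, 16/5, 7/5]
R3 ← R3 − (4/47)·R2: [0, 0, 132/47, 45/47]
Echelon form has 3 nonzero rows, so rank(T) = 3.
The row space has dimension equal to the rank: 3.

3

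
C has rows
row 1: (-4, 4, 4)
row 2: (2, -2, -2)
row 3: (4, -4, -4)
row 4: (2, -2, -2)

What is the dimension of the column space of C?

1

Row reduce to echelon form.
R2 ← R2 + (1/2)·R1: [0, 0, 0]
R3 ← R3 + R1: [0, 0, 0]
R4 ← R4 + (1/2)·R1: [0, 0, 0]
Echelon form has 1 nonzero row, so rank(C) = 1.
The column space has dimension equal to the rank: 1.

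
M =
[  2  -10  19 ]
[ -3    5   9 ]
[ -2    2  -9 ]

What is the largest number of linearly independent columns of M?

3

Row reduce to echelon form.
R2 ← R2 + (3/2)·R1: [0, -10, 75/2]
R3 ← R3 + R1: [0, -8, 10]
R3 ← R3 − (4/5)·R2: [0, 0, -20]
Echelon form has 3 nonzero rows, so rank(M) = 3.
The rank gives the maximum number of linearly independent columns: 3.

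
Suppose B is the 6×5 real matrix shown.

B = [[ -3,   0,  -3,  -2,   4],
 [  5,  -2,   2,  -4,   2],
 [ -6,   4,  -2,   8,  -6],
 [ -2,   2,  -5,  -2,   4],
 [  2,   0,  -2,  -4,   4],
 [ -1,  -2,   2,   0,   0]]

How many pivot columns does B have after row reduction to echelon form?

3

Row reduce to echelon form.
R2 ← R2 + (5/3)·R1: [0, -2, -3, -22/3, 26/3]
R3 ← R3 − (2)·R1: [0, 4, 4, 12, -14]
R4 ← R4 − (2/3)·R1: [0, 2, -3, -2/3, 4/3]
R5 ← R5 + (2/3)·R1: [0, 0, -4, -16/3, 20/3]
R6 ← R6 − (1/3)·R1: [0, -2, 3, 2/3, -4/3]
R3 ← R3 + (2)·R2: [0, 0, -2, -8/3, 10/3]
R4 ← R4 + R2: [0, 0, -6, -8, 10]
R6 ← R6 − R2: [0, 0, 6, 8, -10]
R4 ← R4 − (3)·R3: [0, 0, 0, 0, 0]
R5 ← R5 − (2)·R3: [0, 0, 0, 0, 0]
R6 ← R6 + (3)·R3: [0, 0, 0, 0, 0]
Echelon form has 3 nonzero rows, so rank(B) = 3.
Each nonzero row contributes one pivot column: 3 pivot columns.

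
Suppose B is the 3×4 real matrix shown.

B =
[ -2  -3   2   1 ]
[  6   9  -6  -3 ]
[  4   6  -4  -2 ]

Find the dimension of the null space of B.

3

Row reduce to echelon form.
R2 ← R2 + (3)·R1: [0, 0, 0, 0]
R3 ← R3 + (2)·R1: [0, 0, 0, 0]
1 nonzero row, so rank(B) = 1.
B has 4 columns; by rank–nullity, nullity = 4 − 1 = 3.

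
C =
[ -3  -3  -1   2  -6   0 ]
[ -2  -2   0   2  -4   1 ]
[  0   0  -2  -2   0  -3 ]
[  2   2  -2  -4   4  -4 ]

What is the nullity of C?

4

Row reduce to echelon form.
R2 ← R2 − (2/3)·R1: [0, 0, 2/3, 2/3, 0, 1]
R4 ← R4 + (2/3)·R1: [0, 0, -8/3, -8/3, 0, -4]
R3 ← R3 + (3)·R2: [0, 0, 0, 0, 0, 0]
R4 ← R4 + (4)·R2: [0, 0, 0, 0, 0, 0]
2 nonzero rows, so rank(C) = 2.
C has 6 columns; by rank–nullity, nullity = 6 − 2 = 4.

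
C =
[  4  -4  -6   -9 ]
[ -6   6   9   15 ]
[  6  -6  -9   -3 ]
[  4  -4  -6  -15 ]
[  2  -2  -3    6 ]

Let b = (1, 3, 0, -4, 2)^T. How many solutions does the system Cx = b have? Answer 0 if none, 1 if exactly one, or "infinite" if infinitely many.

Row reduce the augmented matrix [C | b].
R2 ← R2 + (3/2)·R1: [0, 0, 0, 3/2, 9/2]
R3 ← R3 − (3/2)·R1: [0, 0, 0, 21/2, -3/2]
R4 ← R4 − R1: [0, 0, 0, -6, -5]
R5 ← R5 − (1/2)·R1: [0, 0, 0, 21/2, 3/2]
R3 ← R3 − (7)·R2: [0, 0, 0, 0, -33]
R4 ← R4 + (4)·R2: [0, 0, 0, 0, 13]
R5 ← R5 − (7)·R2: [0, 0, 0, 0, -30]
R4 ← R4 + (13/33)·R3: [0, 0, 0, 0, 0]
R5 ← R5 − (10/11)·R3: [0, 0, 0, 0, 0]
The echelon form has 3 nonzero rows; the last pivot sits in the augmented column, so rank(C) = 2 but rank([C|b]) = 3.
Since the ranks differ, the system is inconsistent.
It has no solutions.

0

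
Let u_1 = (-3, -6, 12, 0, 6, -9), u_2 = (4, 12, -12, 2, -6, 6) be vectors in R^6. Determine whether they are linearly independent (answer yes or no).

yes

Form the matrix with these vectors as rows and row reduce.
R2 ← R2 + (4/3)·R1: [0, 4, 4, 2, 2, -6]
2 nonzero rows, so the 2 vectors span a space of dimension 2.
Since 2 = 2, the vectors are linearly independent.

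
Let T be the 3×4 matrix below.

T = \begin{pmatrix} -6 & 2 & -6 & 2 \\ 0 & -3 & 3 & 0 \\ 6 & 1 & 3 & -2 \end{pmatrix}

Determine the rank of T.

Row reduce to echelon form.
R3 ← R3 + R1: [0, 3, -3, 0]
R3 ← R3 + R2: [0, 0, 0, 0]
Echelon form has 2 nonzero rows, so rank(T) = 2.

2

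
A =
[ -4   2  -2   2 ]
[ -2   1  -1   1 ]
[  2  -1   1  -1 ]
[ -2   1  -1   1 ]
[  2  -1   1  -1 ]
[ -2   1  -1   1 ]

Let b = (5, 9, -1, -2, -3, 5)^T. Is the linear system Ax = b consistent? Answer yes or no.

no

Row reduce the augmented matrix [A | b].
R2 ← R2 − (1/2)·R1: [0, 0, 0, 0, 13/2]
R3 ← R3 + (1/2)·R1: [0, 0, 0, 0, 3/2]
R4 ← R4 − (1/2)·R1: [0, 0, 0, 0, -9/2]
R5 ← R5 + (1/2)·R1: [0, 0, 0, 0, -1/2]
R6 ← R6 − (1/2)·R1: [0, 0, 0, 0, 5/2]
R3 ← R3 − (3/13)·R2: [0, 0, 0, 0, 0]
R4 ← R4 + (9/13)·R2: [0, 0, 0, 0, 0]
R5 ← R5 + (1/13)·R2: [0, 0, 0, 0, 0]
R6 ← R6 − (5/13)·R2: [0, 0, 0, 0, 0]
The echelon form has 2 nonzero rows; the last pivot sits in the augmented column, so rank(A) = 1 but rank([A|b]) = 2.
Since the ranks differ, the system is inconsistent.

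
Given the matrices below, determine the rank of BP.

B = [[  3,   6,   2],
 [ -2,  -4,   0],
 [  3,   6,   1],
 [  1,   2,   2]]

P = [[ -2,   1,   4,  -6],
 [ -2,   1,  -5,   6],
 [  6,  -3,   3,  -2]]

First compute BP:
[[ -6,   3, -12,  14],
 [ 12,  -6,  12, -12],
 [-12,   6, -15,  16],
 [  6,  -3,   0,   2]]
Now row reduce the product.
R2 ← R2 + (2)·R1: [0, 0, -12, 16]
R3 ← R3 − (2)·R1: [0, 0, 9, -12]
R4 ← R4 + R1: [0, 0, -12, 16]
R3 ← R3 + (3/4)·R2: [0, 0, 0, 0]
R4 ← R4 − R2: [0, 0, 0, 0]
2 nonzero rows, so rank(BP) = 2.

2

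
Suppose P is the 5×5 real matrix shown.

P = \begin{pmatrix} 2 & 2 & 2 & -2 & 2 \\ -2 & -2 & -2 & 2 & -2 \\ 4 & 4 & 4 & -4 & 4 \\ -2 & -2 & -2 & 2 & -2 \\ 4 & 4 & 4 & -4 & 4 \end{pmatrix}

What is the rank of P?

Row reduce to echelon form.
R2 ← R2 + R1: [0, 0, 0, 0, 0]
R3 ← R3 − (2)·R1: [0, 0, 0, 0, 0]
R4 ← R4 + R1: [0, 0, 0, 0, 0]
R5 ← R5 − (2)·R1: [0, 0, 0, 0, 0]
Echelon form has 1 nonzero row, so rank(P) = 1.

1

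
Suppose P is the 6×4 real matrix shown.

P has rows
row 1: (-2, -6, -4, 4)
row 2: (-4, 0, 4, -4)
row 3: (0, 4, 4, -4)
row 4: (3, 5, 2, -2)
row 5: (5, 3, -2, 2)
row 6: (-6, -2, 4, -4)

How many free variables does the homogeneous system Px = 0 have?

2

Row reduce to echelon form.
R2 ← R2 − (2)·R1: [0, 12, 12, -12]
R4 ← R4 + (3/2)·R1: [0, -4, -4, 4]
R5 ← R5 + (5/2)·R1: [0, -12, -12, 12]
R6 ← R6 − (3)·R1: [0, 16, 16, -16]
R3 ← R3 − (1/3)·R2: [0, 0, 0, 0]
R4 ← R4 + (1/3)·R2: [0, 0, 0, 0]
R5 ← R5 + R2: [0, 0, 0, 0]
R6 ← R6 − (4/3)·R2: [0, 0, 0, 0]
2 nonzero rows, so rank(P) = 2.
P has 4 columns; by rank–nullity, nullity = 4 − 2 = 2.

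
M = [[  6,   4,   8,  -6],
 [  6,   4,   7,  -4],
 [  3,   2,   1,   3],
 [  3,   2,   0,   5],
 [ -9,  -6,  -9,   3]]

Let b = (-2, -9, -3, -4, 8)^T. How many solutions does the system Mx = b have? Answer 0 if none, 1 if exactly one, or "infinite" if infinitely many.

Row reduce the augmented matrix [M | b].
R2 ← R2 − R1: [0, 0, -1, 2, -7]
R3 ← R3 − (1/2)·R1: [0, 0, -3, 6, -2]
R4 ← R4 − (1/2)·R1: [0, 0, -4, 8, -3]
R5 ← R5 + (3/2)·R1: [0, 0, 3, -6, 5]
R3 ← R3 − (3)·R2: [0, 0, 0, 0, 19]
R4 ← R4 − (4)·R2: [0, 0, 0, 0, 25]
R5 ← R5 + (3)·R2: [0, 0, 0, 0, -16]
R4 ← R4 − (25/19)·R3: [0, 0, 0, 0, 0]
R5 ← R5 + (16/19)·R3: [0, 0, 0, 0, 0]
The echelon form has 3 nonzero rows; the last pivot sits in the augmented column, so rank(M) = 2 but rank([M|b]) = 3.
Since the ranks differ, the system is inconsistent.
It has no solutions.

0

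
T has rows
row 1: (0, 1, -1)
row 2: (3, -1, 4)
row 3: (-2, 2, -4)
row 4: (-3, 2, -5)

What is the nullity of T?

Row reduce to echelon form.
Swap R1 ↔ R2
R3 ← R3 + (2/3)·R1: [0, 4/3, -4/3]
R4 ← R4 + R1: [0, 1, -1]
R3 ← R3 − (4/3)·R2: [0, 0, 0]
R4 ← R4 − R2: [0, 0, 0]
2 nonzero rows, so rank(T) = 2.
T has 3 columns; by rank–nullity, nullity = 3 − 2 = 1.

1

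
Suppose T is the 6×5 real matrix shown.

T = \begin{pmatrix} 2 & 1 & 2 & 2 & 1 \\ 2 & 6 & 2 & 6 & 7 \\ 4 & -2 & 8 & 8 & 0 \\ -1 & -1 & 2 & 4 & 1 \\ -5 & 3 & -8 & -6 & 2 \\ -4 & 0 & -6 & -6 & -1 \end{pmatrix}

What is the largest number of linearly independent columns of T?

3

Row reduce to echelon form.
R2 ← R2 − R1: [0, 5, 0, 4, 6]
R3 ← R3 − (2)·R1: [0, -4, 4, 4, -2]
R4 ← R4 + (1/2)·R1: [0, -1/2, 3, 5, 3/2]
R5 ← R5 + (5/2)·R1: [0, 11/2, -3, -1, 9/2]
R6 ← R6 + (2)·R1: [0, 2, -2, -2, 1]
R3 ← R3 + (4/5)·R2: [0, 0, 4, 36/5, 14/5]
R4 ← R4 + (1/10)·R2: [0, 0, 3, 27/5, 21/10]
R5 ← R5 − (11/10)·R2: [0, 0, -3, -27/5, -21/10]
R6 ← R6 − (2/5)·R2: [0, 0, -2, -18/5, -7/5]
R4 ← R4 − (3/4)·R3: [0, 0, 0, 0, 0]
R5 ← R5 + (3/4)·R3: [0, 0, 0, 0, 0]
R6 ← R6 + (1/2)·R3: [0, 0, 0, 0, 0]
Echelon form has 3 nonzero rows, so rank(T) = 3.
The rank gives the maximum number of linearly independent columns: 3.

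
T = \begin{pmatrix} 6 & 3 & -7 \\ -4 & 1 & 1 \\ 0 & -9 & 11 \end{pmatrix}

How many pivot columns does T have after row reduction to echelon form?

2

Row reduce to echelon form.
R2 ← R2 + (2/3)·R1: [0, 3, -11/3]
R3 ← R3 + (3)·R2: [0, 0, 0]
Echelon form has 2 nonzero rows, so rank(T) = 2.
Each nonzero row contributes one pivot column: 2 pivot columns.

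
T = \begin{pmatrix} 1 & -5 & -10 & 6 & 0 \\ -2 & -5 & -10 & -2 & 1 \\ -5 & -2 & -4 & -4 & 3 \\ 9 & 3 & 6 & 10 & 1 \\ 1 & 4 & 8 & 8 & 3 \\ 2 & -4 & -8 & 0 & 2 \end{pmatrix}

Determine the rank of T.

4

Row reduce to echelon form.
R2 ← R2 + (2)·R1: [0, -15, -30, 10, 1]
R3 ← R3 + (5)·R1: [0, -27, -54, 26, 3]
R4 ← R4 − (9)·R1: [0, 48, 96, -44, 1]
R5 ← R5 − R1: [0, 9, 18, 2, 3]
R6 ← R6 − (2)·R1: [0, 6, 12, -12, 2]
R3 ← R3 − (9/5)·R2: [0, 0, 0, 8, 6/5]
R4 ← R4 + (16/5)·R2: [0, 0, 0, -12, 21/5]
R5 ← R5 + (3/5)·R2: [0, 0, 0, 8, 18/5]
R6 ← R6 + (2/5)·R2: [0, 0, 0, -8, 12/5]
R4 ← R4 + (3/2)·R3: [0, 0, 0, 0, 6]
R5 ← R5 − R3: [0, 0, 0, 0, 12/5]
R6 ← R6 + R3: [0, 0, 0, 0, 18/5]
R5 ← R5 − (2/5)·R4: [0, 0, 0, 0, 0]
R6 ← R6 − (3/5)·R4: [0, 0, 0, 0, 0]
Echelon form has 4 nonzero rows, so rank(T) = 4.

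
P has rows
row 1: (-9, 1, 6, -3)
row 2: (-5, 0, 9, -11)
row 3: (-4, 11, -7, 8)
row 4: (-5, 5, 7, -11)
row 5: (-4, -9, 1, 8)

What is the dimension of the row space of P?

3

Row reduce to echelon form.
R2 ← R2 − (5/9)·R1: [0, -5/9, 17/3, -28/3]
R3 ← R3 − (4/9)·R1: [0, 95/9, -29/3, 28/3]
R4 ← R4 − (5/9)·R1: [0, 40/9, 11/3, -28/3]
R5 ← R5 − (4/9)·R1: [0, -85/9, -5/3, 28/3]
R3 ← R3 + (19)·R2: [0, 0, 98, -168]
R4 ← R4 + (8)·R2: [0, 0, 49, -84]
R5 ← R5 − (17)·R2: [0, 0, -98, 168]
R4 ← R4 − (1/2)·R3: [0, 0, 0, 0]
R5 ← R5 + R3: [0, 0, 0, 0]
Echelon form has 3 nonzero rows, so rank(P) = 3.
The row space has dimension equal to the rank: 3.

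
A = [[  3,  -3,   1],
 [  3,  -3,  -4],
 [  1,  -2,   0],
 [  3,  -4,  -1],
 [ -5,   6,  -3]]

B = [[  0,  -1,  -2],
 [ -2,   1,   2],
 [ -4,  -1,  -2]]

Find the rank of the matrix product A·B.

2

First compute AB:
[[  2,  -7, -14],
 [ 22,  -2,  -4],
 [  4,  -3,  -6],
 [ 12,  -6, -12],
 [  0,  14,  28]]
Now row reduce the product.
R2 ← R2 − (11)·R1: [0, 75, 150]
R3 ← R3 − (2)·R1: [0, 11, 22]
R4 ← R4 − (6)·R1: [0, 36, 72]
R3 ← R3 − (11/75)·R2: [0, 0, 0]
R4 ← R4 − (12/25)·R2: [0, 0, 0]
R5 ← R5 − (14/75)·R2: [0, 0, 0]
2 nonzero rows, so rank(AB) = 2.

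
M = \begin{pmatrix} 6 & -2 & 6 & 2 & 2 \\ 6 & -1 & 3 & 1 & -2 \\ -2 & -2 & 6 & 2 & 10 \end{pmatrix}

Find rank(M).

Row reduce to echelon form.
R2 ← R2 − R1: [0, 1, -3, -1, -4]
R3 ← R3 + (1/3)·R1: [0, -8/3, 8, 8/3, 32/3]
R3 ← R3 + (8/3)·R2: [0, 0, 0, 0, 0]
Echelon form has 2 nonzero rows, so rank(M) = 2.

2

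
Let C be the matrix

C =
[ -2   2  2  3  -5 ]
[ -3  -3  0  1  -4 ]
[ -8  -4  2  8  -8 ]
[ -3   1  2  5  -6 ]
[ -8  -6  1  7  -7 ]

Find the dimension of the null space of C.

1

Row reduce to echelon form.
R2 ← R2 − (3/2)·R1: [0, -6, -3, -7/2, 7/2]
R3 ← R3 − (4)·R1: [0, -12, -6, -4, 12]
R4 ← R4 − (3/2)·R1: [0, -2, -1, 1/2, 3/2]
R5 ← R5 − (4)·R1: [0, -14, -7, -5, 13]
R3 ← R3 − (2)·R2: [0, 0, 0, 3, 5]
R4 ← R4 − (1/3)·R2: [0, 0, 0, 5/3, 1/3]
R5 ← R5 − (7/3)·R2: [0, 0, 0, 19/6, 29/6]
R4 ← R4 − (5/9)·R3: [0, 0, 0, 0, -22/9]
R5 ← R5 − (19/18)·R3: [0, 0, 0, 0, -4/9]
R5 ← R5 − (2/11)·R4: [0, 0, 0, 0, 0]
4 nonzero rows, so rank(C) = 4.
C has 5 columns; by rank–nullity, nullity = 5 − 4 = 1.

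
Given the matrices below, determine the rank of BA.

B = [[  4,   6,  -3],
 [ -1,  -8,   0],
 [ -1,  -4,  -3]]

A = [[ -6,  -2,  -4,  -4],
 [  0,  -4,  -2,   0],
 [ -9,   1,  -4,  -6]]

First compute BA:
[[  3, -35, -16,   2],
 [  6,  34,  20,   4],
 [ 33,  15,  24,  22]]
Now row reduce the product.
R2 ← R2 − (2)·R1: [0, 104, 52, 0]
R3 ← R3 − (11)·R1: [0, 400, 200, 0]
R3 ← R3 − (50/13)·R2: [0, 0, 0, 0]
2 nonzero rows, so rank(BA) = 2.

2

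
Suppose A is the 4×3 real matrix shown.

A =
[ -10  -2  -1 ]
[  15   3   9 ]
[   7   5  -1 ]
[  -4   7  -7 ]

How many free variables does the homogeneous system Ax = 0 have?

Row reduce to echelon form.
R2 ← R2 + (3/2)·R1: [0, 0, 15/2]
R3 ← R3 + (7/10)·R1: [0, 18/5, -17/10]
R4 ← R4 − (2/5)·R1: [0, 39/5, -33/5]
Swap R2 ↔ R3
R4 ← R4 − (13/6)·R2: [0, 0, -35/12]
R4 ← R4 + (7/18)·R3: [0, 0, 0]
3 nonzero rows, so rank(A) = 3.
A has 3 columns; by rank–nullity, nullity = 3 − 3 = 0.

0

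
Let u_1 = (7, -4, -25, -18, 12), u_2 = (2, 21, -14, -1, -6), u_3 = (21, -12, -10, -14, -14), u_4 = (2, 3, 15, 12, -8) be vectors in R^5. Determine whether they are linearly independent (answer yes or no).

Form the matrix with these vectors as rows and row reduce.
R2 ← R2 − (2/7)·R1: [0, 155/7, -48/7, 29/7, -66/7]
R3 ← R3 − (3)·R1: [0, 0, 65, 40, -50]
R4 ← R4 − (2/7)·R1: [0, 29/7, 155/7, 120/7, -80/7]
R4 ← R4 − (29/155)·R2: [0, 0, 3631/155, 2537/155, -1498/155]
R4 ← R4 − (3631/10075)·R3: [0, 0, 0, 3933/2015, 16836/2015]
4 nonzero rows, so the 4 vectors span a space of dimension 4.
Since 4 = 4, the vectors are linearly independent.

yes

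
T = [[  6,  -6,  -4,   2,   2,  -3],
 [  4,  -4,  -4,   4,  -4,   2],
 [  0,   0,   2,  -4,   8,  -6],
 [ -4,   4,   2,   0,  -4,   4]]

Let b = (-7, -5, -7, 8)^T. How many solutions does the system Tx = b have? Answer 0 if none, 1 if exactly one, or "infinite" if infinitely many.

Row reduce the augmented matrix [T | b].
R2 ← R2 − (2/3)·R1: [0, 0, -4/3, 8/3, -16/3, 4, -1/3]
R4 ← R4 + (2/3)·R1: [0, 0, -2/3, 4/3, -8/3, 2, 10/3]
R3 ← R3 + (3/2)·R2: [0, 0, 0, 0, 0, 0, -15/2]
R4 ← R4 − (1/2)·R2: [0, 0, 0, 0, 0, 0, 7/2]
R4 ← R4 + (7/15)·R3: [0, 0, 0, 0, 0, 0, 0]
The echelon form has 3 nonzero rows; the last pivot sits in the augmented column, so rank(T) = 2 but rank([T|b]) = 3.
Since the ranks differ, the system is inconsistent.
It has no solutions.

0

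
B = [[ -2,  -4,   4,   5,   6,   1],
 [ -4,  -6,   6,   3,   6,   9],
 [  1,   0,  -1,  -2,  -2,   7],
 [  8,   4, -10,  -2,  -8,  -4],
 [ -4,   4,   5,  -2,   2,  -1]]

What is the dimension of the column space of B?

4

Row reduce to echelon form.
R2 ← R2 − (2)·R1: [0, 2, -2, -7, -6, 7]
R3 ← R3 + (1/2)·R1: [0, -2, 1, 1/2, 1, 15/2]
R4 ← R4 + (4)·R1: [0, -12, 6, 18, 16, 0]
R5 ← R5 − (2)·R1: [0, 12, -3, -12, -10, -3]
R3 ← R3 + R2: [0, 0, -1, -13/2, -5, 29/2]
R4 ← R4 + (6)·R2: [0, 0, -6, -24, -20, 42]
R5 ← R5 − (6)·R2: [0, 0, 9, 30, 26, -45]
R4 ← R4 − (6)·R3: [0, 0, 0, 15, 10, -45]
R5 ← R5 + (9)·R3: [0, 0, 0, -57/2, -19, 171/2]
R5 ← R5 + (19/10)·R4: [0, 0, 0, 0, 0, 0]
Echelon form has 4 nonzero rows, so rank(B) = 4.
The column space has dimension equal to the rank: 4.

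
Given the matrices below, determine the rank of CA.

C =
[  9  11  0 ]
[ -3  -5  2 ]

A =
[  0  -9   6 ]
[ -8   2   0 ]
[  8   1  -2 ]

First compute CA:
[[-88, -59,  54],
 [ 56,  19, -22]]
Now row reduce the product.
R2 ← R2 + (7/11)·R1: [0, -204/11, 136/11]
2 nonzero rows, so rank(CA) = 2.

2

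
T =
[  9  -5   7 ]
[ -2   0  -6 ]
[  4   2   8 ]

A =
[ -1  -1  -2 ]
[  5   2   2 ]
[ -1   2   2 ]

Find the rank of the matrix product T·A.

First compute TA:
[[-41,  -5, -14],
 [  8, -10,  -8],
 [ -2,  16,  12]]
Now row reduce the product.
R2 ← R2 + (8/41)·R1: [0, -450/41, -440/41]
R3 ← R3 − (2/41)·R1: [0, 666/41, 520/41]
R3 ← R3 + (37/25)·R2: [0, 0, -16/5]
3 nonzero rows, so rank(TA) = 3.

3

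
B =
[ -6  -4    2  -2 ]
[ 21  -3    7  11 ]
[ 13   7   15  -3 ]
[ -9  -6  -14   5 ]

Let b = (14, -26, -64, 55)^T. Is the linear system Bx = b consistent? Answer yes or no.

Row reduce the augmented matrix [B | b].
R2 ← R2 + (7/2)·R1: [0, -17, 14, 4, 23]
R3 ← R3 + (13/6)·R1: [0, -5/3, 58/3, -22/3, -101/3]
R4 ← R4 − (3/2)·R1: [0, 0, -17, 8, 34]
R3 ← R3 − (5/51)·R2: [0, 0, 916/51, -394/51, -1832/51]
R4 ← R4 + (867/916)·R3: [0, 0, 0, 315/458, 0]
The echelon form has 4 nonzero rows, and every pivot lies in the first 4 columns, so rank(B) = rank([B|b]) = 4.
The system is consistent.

yes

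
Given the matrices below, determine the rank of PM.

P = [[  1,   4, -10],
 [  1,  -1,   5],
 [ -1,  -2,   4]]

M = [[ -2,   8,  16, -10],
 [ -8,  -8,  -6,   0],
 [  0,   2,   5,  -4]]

First compute PM:
[[-34, -44, -58,  30],
 [  6,  26,  47, -30],
 [ 18,  16,  16,  -6]]
Now row reduce the product.
R2 ← R2 + (3/17)·R1: [0, 310/17, 625/17, -420/17]
R3 ← R3 + (9/17)·R1: [0, -124/17, -250/17, 168/17]
R3 ← R3 + (2/5)·R2: [0, 0, 0, 0]
2 nonzero rows, so rank(PM) = 2.

2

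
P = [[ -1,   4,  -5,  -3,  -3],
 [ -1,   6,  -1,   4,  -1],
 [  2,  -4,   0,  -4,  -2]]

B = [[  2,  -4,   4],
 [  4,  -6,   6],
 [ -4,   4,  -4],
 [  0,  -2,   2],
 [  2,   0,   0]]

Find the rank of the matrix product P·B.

First compute PB:
[[ 28, -34,  34],
 [ 24, -44,  44],
 [-16,  24, -24]]
Now row reduce the product.
R2 ← R2 − (6/7)·R1: [0, -104/7, 104/7]
R3 ← R3 + (4/7)·R1: [0, 32/7, -32/7]
R3 ← R3 + (4/13)·R2: [0, 0, 0]
2 nonzero rows, so rank(PB) = 2.

2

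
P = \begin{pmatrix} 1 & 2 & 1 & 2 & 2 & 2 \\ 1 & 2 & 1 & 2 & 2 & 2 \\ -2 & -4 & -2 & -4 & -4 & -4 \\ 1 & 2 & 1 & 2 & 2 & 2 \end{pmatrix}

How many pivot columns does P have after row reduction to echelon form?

Row reduce to echelon form.
R2 ← R2 − R1: [0, 0, 0, 0, 0, 0]
R3 ← R3 + (2)·R1: [0, 0, 0, 0, 0, 0]
R4 ← R4 − R1: [0, 0, 0, 0, 0, 0]
Echelon form has 1 nonzero row, so rank(P) = 1.
Each nonzero row contributes one pivot column: 1 pivot columns.

1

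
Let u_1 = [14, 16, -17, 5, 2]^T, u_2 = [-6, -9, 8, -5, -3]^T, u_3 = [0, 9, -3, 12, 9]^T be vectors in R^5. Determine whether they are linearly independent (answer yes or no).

Form the matrix with these vectors as rows and row reduce.
R2 ← R2 + (3/7)·R1: [0, -15/7, 5/7, -20/7, -15/7]
R3 ← R3 + (21/5)·R2: [0, 0, 0, 0, 0]
2 nonzero rows, so the 3 vectors span a space of dimension 2.
Since 2 < 3, the vectors are linearly dependent.

no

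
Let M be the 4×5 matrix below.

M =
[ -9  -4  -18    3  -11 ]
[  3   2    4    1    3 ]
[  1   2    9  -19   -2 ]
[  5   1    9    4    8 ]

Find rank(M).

3

Row reduce to echelon form.
R2 ← R2 + (1/3)·R1: [0, 2/3, -2, 2, -2/3]
R3 ← R3 + (1/9)·R1: [0, 14/9, 7, -56/3, -29/9]
R4 ← R4 + (5/9)·R1: [0, -11/9, -1, 17/3, 17/9]
R3 ← R3 − (7/3)·R2: [0, 0, 35/3, -70/3, -5/3]
R4 ← R4 + (11/6)·R2: [0, 0, -14/3, 28/3, 2/3]
R4 ← R4 + (2/5)·R3: [0, 0, 0, 0, 0]
Echelon form has 3 nonzero rows, so rank(M) = 3.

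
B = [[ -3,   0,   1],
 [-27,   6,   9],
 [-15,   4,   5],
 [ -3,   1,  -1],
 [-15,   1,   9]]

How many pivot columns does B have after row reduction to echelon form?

Row reduce to echelon form.
R2 ← R2 − (9)·R1: [0, 6, 0]
R3 ← R3 − (5)·R1: [0, 4, 0]
R4 ← R4 − R1: [0, 1, -2]
R5 ← R5 − (5)·R1: [0, 1, 4]
R3 ← R3 − (2/3)·R2: [0, 0, 0]
R4 ← R4 − (1/6)·R2: [0, 0, -2]
R5 ← R5 − (1/6)·R2: [0, 0, 4]
Swap R3 ↔ R4
R5 ← R5 + (2)·R3: [0, 0, 0]
Echelon form has 3 nonzero rows, so rank(B) = 3.
Each nonzero row contributes one pivot column: 3 pivot columns.

3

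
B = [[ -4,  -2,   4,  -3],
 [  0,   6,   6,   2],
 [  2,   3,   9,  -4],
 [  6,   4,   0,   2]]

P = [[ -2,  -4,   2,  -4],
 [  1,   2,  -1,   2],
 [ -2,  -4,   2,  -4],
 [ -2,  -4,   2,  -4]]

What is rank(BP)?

First compute BP:
[[  4,   8,  -4,   8],
 [-10, -20,  10, -20],
 [-11, -22,  11, -22],
 [-12, -24,  12, -24]]
Now row reduce the product.
R2 ← R2 + (5/2)·R1: [0, 0, 0, 0]
R3 ← R3 + (11/4)·R1: [0, 0, 0, 0]
R4 ← R4 + (3)·R1: [0, 0, 0, 0]
1 nonzero row, so rank(BP) = 1.

1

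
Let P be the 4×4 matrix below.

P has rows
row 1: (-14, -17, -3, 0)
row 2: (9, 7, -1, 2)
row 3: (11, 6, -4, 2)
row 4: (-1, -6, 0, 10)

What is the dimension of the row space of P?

3

Row reduce to echelon form.
R2 ← R2 + (9/14)·R1: [0, -55/14, -41/14, 2]
R3 ← R3 + (11/14)·R1: [0, -103/14, -89/14, 2]
R4 ← R4 − (1/14)·R1: [0, -67/14, 3/14, 10]
R3 ← R3 − (103/55)·R2: [0, 0, -48/55, -96/55]
R4 ← R4 − (67/55)·R2: [0, 0, 208/55, 416/55]
R4 ← R4 + (13/3)·R3: [0, 0, 0, 0]
Echelon form has 3 nonzero rows, so rank(P) = 3.
The row space has dimension equal to the rank: 3.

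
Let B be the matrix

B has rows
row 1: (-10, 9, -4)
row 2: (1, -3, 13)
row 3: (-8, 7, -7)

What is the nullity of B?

0

Row reduce to echelon form.
R2 ← R2 + (1/10)·R1: [0, -21/10, 63/5]
R3 ← R3 − (4/5)·R1: [0, -1/5, -19/5]
R3 ← R3 − (2/21)·R2: [0, 0, -5]
3 nonzero rows, so rank(B) = 3.
B has 3 columns; by rank–nullity, nullity = 3 − 3 = 0.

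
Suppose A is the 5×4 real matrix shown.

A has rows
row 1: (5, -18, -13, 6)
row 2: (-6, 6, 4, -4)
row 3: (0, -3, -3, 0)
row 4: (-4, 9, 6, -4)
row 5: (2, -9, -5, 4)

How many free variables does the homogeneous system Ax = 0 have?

1

Row reduce to echelon form.
R2 ← R2 + (6/5)·R1: [0, -78/5, -58/5, 16/5]
R4 ← R4 + (4/5)·R1: [0, -27/5, -22/5, 4/5]
R5 ← R5 − (2/5)·R1: [0, -9/5, 1/5, 8/5]
R3 ← R3 − (5/26)·R2: [0, 0, -10/13, -8/13]
R4 ← R4 − (9/26)·R2: [0, 0, -5/13, -4/13]
R5 ← R5 − (3/26)·R2: [0, 0, 20/13, 16/13]
R4 ← R4 − (1/2)·R3: [0, 0, 0, 0]
R5 ← R5 + (2)·R3: [0, 0, 0, 0]
3 nonzero rows, so rank(A) = 3.
A has 4 columns; by rank–nullity, nullity = 4 − 3 = 1.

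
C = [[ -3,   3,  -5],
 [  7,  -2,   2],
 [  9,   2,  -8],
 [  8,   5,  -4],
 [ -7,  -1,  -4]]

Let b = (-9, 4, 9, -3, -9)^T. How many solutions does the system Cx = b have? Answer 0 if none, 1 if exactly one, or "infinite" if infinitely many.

0

Row reduce the augmented matrix [C | b].
R2 ← R2 + (7/3)·R1: [0, 5, -29/3, -17]
R3 ← R3 + (3)·R1: [0, 11, -23, -18]
R4 ← R4 + (8/3)·R1: [0, 13, -52/3, -27]
R5 ← R5 − (7/3)·R1: [0, -8, 23/3, 12]
R3 ← R3 − (11/5)·R2: [0, 0, -26/15, 97/5]
R4 ← R4 − (13/5)·R2: [0, 0, 39/5, 86/5]
R5 ← R5 + (8/5)·R2: [0, 0, -39/5, -76/5]
R4 ← R4 + (9/2)·R3: [0, 0, 0, 209/2]
R5 ← R5 − (9/2)·R3: [0, 0, 0, -205/2]
R5 ← R5 + (205/209)·R4: [0, 0, 0, 0]
The echelon form has 4 nonzero rows; the last pivot sits in the augmented column, so rank(C) = 3 but rank([C|b]) = 4.
Since the ranks differ, the system is inconsistent.
It has no solutions.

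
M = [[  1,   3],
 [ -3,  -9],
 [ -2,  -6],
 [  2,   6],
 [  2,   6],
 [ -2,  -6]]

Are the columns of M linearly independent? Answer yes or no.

no

Row reduce M to echelon form.
R2 ← R2 + (3)·R1: [0, 0]
R3 ← R3 + (2)·R1: [0, 0]
R4 ← R4 − (2)·R1: [0, 0]
R5 ← R5 − (2)·R1: [0, 0]
R6 ← R6 + (2)·R1: [0, 0]
1 pivot among 2 columns.
Only 1 < 2 pivot columns, so the columns are linearly dependent.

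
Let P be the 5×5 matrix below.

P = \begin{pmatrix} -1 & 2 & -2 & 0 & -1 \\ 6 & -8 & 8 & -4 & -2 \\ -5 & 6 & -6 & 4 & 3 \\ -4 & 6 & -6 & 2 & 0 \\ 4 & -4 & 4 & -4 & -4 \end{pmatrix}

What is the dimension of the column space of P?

Row reduce to echelon form.
R2 ← R2 + (6)·R1: [0, 4, -4, -4, -8]
R3 ← R3 − (5)·R1: [0, -4, 4, 4, 8]
R4 ← R4 − (4)·R1: [0, -2, 2, 2, 4]
R5 ← R5 + (4)·R1: [0, 4, -4, -4, -8]
R3 ← R3 + R2: [0, 0, 0, 0, 0]
R4 ← R4 + (1/2)·R2: [0, 0, 0, 0, 0]
R5 ← R5 − R2: [0, 0, 0, 0, 0]
Echelon form has 2 nonzero rows, so rank(P) = 2.
The column space has dimension equal to the rank: 2.

2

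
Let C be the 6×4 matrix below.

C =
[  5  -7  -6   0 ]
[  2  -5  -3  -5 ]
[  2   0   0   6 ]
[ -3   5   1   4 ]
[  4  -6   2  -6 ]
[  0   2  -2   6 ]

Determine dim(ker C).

Row reduce to echelon form.
R2 ← R2 − (2/5)·R1: [0, -11/5, -3/5, -5]
R3 ← R3 − (2/5)·R1: [0, 14/5, 12/5, 6]
R4 ← R4 + (3/5)·R1: [0, 4/5, -13/5, 4]
R5 ← R5 − (4/5)·R1: [0, -2/5, 34/5, -6]
R3 ← R3 + (14/11)·R2: [0, 0, 18/11, -4/11]
R4 ← R4 + (4/11)·R2: [0, 0, -31/11, 24/11]
R5 ← R5 − (2/11)·R2: [0, 0, 76/11, -56/11]
R6 ← R6 + (10/11)·R2: [0, 0, -28/11, 16/11]
R4 ← R4 + (31/18)·R3: [0, 0, 0, 14/9]
R5 ← R5 − (38/9)·R3: [0, 0, 0, -32/9]
R6 ← R6 + (14/9)·R3: [0, 0, 0, 8/9]
R5 ← R5 + (16/7)·R4: [0, 0, 0, 0]
R6 ← R6 − (4/7)·R4: [0, 0, 0, 0]
4 nonzero rows, so rank(C) = 4.
C has 4 columns; by rank–nullity, nullity = 4 − 4 = 0.

0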